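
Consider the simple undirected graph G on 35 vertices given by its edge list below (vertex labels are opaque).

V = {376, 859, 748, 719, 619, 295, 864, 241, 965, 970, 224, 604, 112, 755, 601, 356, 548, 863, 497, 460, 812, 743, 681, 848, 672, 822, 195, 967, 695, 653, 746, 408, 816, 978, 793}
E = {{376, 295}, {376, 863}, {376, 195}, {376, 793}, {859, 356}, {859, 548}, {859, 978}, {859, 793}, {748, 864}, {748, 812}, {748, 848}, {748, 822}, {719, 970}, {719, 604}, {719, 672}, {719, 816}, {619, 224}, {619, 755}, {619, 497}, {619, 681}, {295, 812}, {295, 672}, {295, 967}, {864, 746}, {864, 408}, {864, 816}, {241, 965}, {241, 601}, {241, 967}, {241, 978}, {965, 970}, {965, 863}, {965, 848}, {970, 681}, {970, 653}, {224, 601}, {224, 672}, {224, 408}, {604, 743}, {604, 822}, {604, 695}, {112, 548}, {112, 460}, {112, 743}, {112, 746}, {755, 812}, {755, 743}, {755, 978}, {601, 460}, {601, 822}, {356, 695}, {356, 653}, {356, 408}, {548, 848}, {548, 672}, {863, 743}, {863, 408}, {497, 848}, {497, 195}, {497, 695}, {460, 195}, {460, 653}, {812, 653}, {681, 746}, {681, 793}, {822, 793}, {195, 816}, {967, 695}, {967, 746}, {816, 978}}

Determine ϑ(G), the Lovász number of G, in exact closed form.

15

Vertex 295 has 4 neighbors: 376, 812, 672, 967.
deg(376) = 4; N(376) = {295, 863, 195, 793}.
Vertex 604 has 4 neighbors: 719, 743, 822, 695.
deg(864) = 4; N(864) = {748, 746, 408, 816}.
35-vertex 4-regular graph: this is K(7,3), the Kneser graph.
The 4 distinct eigenvalues: [4.0, 2.0, -1.0, -3.0].
Lovász (edge-transitive): ϑ = −35·(-3)/((4)−(-3)) = 15.
≈ 15.00000000 (to 8 d.p.).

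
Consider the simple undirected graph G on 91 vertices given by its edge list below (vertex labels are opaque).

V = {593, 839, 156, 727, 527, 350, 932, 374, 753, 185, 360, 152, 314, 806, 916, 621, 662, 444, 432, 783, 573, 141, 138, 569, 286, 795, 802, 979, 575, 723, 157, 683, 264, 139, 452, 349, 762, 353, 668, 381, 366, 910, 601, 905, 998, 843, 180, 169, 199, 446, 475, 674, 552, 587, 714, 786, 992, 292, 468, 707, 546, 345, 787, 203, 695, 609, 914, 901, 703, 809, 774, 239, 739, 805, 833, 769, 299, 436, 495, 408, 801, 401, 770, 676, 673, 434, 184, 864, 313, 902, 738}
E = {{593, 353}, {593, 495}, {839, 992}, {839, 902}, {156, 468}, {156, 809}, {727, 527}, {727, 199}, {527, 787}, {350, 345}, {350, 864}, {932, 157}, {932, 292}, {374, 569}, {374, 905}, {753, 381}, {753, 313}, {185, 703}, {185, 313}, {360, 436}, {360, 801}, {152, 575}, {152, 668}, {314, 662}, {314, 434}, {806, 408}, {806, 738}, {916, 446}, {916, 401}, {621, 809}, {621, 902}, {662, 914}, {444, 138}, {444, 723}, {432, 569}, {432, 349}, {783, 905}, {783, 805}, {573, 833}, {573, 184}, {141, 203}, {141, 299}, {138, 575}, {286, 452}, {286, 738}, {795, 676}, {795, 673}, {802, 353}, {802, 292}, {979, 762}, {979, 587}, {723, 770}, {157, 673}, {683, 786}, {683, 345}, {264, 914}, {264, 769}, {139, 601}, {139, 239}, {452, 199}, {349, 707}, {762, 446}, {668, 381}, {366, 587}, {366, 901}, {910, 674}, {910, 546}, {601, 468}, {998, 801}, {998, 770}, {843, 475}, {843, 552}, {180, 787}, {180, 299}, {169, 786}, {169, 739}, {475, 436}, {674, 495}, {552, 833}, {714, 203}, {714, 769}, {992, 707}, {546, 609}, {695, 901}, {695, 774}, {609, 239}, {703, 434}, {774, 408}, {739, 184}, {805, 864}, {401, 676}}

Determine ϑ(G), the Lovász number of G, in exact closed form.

deg(787) = 2; N(787) = {527, 180}.
Vertex 468 has 2 neighbors: 156, 601.
Vertex 801 has 2 neighbors: 360, 998.
N(432) = {569, 349}, |N(432)| = 2.
deg(v) = 2 for all v (|V|=91); the odd cycle C_{91}.
The 46 distinct eigenvalues: [2.0, 1.995, 1.981, 1.957, 1.924, 1.882, 1.831, 1.771, 1.703, 1.626, 1.542, 1.45, 1.352, 1.247, 1.136, 1.02, 0.899, 0.773, 0.644, 0.512, 0.377, 0.241, 0.104, -0.035, -0.172, -0.309, -0.445, -0.579, -0.709, -0.837, -0.96, -1.079, -1.192, -1.3, -1.402, -1.497, -1.585, -1.665, -1.738, -1.802, -1.858, -1.904, -1.942, -1.97, -1.989, -1.999].
Lovász (edge-transitive): ϑ = −91·(-2*cos(pi/91))/((2)−(-2*cos(pi/91))) = 91*cos(pi/91)/(cos(pi/91) + 1).
= 45.4864402… (decimal).
Lovász sandwich 45 ≤ 91*cos(pi/91)/(cos(pi/91) + 1) ≤ 46: both strict.

91*cos(pi/91)/(cos(pi/91) + 1)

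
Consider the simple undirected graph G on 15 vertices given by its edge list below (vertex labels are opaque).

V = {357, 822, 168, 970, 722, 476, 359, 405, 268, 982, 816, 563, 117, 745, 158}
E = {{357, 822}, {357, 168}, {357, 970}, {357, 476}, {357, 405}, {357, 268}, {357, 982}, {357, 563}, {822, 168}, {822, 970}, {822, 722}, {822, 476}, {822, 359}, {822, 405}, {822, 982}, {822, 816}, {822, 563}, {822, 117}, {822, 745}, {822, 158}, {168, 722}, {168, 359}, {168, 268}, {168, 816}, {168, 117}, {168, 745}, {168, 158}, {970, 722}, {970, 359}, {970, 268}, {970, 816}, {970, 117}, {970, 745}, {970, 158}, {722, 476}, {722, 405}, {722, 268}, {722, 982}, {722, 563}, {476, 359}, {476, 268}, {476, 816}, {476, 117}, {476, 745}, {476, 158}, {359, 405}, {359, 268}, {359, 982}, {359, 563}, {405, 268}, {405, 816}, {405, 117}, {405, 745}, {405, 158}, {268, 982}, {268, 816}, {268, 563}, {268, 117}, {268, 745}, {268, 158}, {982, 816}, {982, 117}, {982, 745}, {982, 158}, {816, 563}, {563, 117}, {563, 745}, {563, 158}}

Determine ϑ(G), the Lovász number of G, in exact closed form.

N(268) = {357, 168, 970, 722, 476, 359, 405, 982, 816, 563, 117, 745, 158}, |N(268)| = 13.
Vertex 359 has 8 neighbors: 822, 168, 970, 476, 405, 268, 982, 563.
Vertex 117 has 8 neighbors: 822, 168, 970, 476, 405, 268, 982, 563.
Vertex 970 has 9 neighbors: 357, 822, 722, 359, 268, 816, 117, 745, 158.
3 parts of sizes [7, 6, 2]; α(G) = 7 = ϑ (perfect).
= 7.0000… (decimal).
Sandwich: α(G)=7 ≤ ϑ(G)=7 ≤ χ(Ḡ)=7 (collapsed).

7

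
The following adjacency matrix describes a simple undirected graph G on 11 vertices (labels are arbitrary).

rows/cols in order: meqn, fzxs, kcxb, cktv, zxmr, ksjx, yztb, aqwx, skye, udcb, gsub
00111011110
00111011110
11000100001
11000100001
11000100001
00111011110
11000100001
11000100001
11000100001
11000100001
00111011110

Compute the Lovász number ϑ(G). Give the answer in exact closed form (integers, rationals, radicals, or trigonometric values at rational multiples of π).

7

Vertex meqn has 7 neighbors: kcxb, cktv, zxmr, yztb, aqwx, skye, udcb.
N(kcxb) = {meqn, fzxs, ksjx, gsub}, |N(kcxb)| = 4.
N(aqwx) = {meqn, fzxs, ksjx, gsub}, |N(aqwx)| = 4.
N(ksjx) = {kcxb, cktv, zxmr, yztb, aqwx, skye, udcb}, |N(ksjx)| = 7.
Complete multipartite on [7, 4]: sandwich collapses at ϑ=7.
ϑ(G) ≈ 7.000000.
α=7, χ(Ḡ)=7; ϑ=7 lies between (collapsed).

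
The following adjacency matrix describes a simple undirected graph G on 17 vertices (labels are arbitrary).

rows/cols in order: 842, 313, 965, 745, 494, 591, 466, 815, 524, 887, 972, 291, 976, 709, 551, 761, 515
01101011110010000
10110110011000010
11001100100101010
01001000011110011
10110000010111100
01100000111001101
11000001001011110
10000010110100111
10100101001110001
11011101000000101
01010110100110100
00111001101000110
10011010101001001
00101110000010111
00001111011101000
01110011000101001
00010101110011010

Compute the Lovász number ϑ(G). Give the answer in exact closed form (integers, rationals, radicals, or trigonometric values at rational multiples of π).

deg(591) = 8; N(591) = {313, 965, 524, 887, 972, 709, 551, 515}.
deg(745) = 8; N(745) = {313, 494, 887, 972, 291, 976, 761, 515}.
deg(515) = 8; N(515) = {745, 591, 815, 524, 887, 976, 709, 761}.
N(842) = {313, 965, 494, 466, 815, 524, 887, 976}, |N(842)| = 8.
Every vertex has degree 8 (N=17); Paley(17): SR with (k,λ,μ)=(8,3,4).
Distinct eigenvalues (to 5 d.p.): [8.0, 1.56155, -2.56155].
ϑ = −N·λ_min/(λ_max−λ_min) = −17·(-sqrt(17)/2 - 1/2)/(8−(-sqrt(17)/2 - 1/2)) = sqrt(17).
Numerically 4.12310563.

sqrt(17)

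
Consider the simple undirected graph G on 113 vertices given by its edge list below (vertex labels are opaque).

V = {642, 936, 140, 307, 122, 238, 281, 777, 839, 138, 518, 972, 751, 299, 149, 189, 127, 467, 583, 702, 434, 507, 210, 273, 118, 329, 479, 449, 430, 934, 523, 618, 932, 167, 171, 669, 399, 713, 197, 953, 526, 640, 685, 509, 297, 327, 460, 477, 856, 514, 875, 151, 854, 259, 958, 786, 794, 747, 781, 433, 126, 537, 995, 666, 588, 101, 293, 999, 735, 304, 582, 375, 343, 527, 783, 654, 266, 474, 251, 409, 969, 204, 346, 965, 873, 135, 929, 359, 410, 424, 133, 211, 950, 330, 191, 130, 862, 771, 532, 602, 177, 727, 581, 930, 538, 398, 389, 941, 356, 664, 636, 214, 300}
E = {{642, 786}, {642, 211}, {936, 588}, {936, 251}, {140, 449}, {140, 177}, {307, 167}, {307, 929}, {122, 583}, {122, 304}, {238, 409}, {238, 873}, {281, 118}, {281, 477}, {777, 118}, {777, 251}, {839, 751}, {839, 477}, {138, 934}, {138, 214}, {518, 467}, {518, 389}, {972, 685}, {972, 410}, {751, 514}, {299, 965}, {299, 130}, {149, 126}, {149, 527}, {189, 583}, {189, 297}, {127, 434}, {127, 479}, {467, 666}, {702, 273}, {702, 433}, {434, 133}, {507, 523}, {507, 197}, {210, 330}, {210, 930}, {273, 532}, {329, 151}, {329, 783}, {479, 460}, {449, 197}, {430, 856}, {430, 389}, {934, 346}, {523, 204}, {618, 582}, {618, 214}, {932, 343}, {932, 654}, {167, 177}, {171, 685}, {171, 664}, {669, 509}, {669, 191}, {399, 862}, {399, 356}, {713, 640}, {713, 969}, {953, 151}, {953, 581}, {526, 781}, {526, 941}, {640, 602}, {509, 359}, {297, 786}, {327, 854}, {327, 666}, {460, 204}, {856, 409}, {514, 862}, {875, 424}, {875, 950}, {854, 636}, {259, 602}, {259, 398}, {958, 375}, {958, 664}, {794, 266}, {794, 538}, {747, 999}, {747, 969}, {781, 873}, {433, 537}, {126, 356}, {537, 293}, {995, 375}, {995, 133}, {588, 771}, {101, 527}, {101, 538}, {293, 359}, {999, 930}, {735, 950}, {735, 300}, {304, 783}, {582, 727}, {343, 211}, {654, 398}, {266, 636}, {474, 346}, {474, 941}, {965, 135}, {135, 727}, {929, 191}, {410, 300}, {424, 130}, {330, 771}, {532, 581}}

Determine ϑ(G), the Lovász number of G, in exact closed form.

Vertex 588 has 2 neighbors: 936, 771.
N(346) = {934, 474}, |N(346)| = 2.
Vertex 300 has 2 neighbors: 735, 410.
Vertex 685 has 2 neighbors: 972, 171.
2-regular, N=113; this is C_{113}, the 113-cycle.
A has 57 distinct eigenvalues ≈ [2.0, 1.99691, 1.98765, 1.97224, 1.95074, 1.9232, 1.88973, 1.85041, 1.80537, 1.75475, 1.69871, 1.63742, 1.57106, 1.49985, 1.42401, 1.34376, 1.25936, 1.17107, 1.07915, 0.98391, 0.88562, 0.78459, 0.68114, 0.57558, 0.46824, 0.35946, 0.24956, 0.1389, 0.0278, -0.08338, -0.1943, -0.30463, -0.41401, -0.52211, -0.6286, -0.73315, -0.83543, -0.93512, -1.03193, -1.12555, -1.21568, -1.30206, -1.38442, -1.4625, -1.53605, -1.60486, -1.66871, -1.7274, -1.78075, -1.8286, -1.87079, -1.9072, -1.93772, -1.96225, -1.98071, -1.99305, -1.99923].
With N=113: ϑ(G) = 113·(-(-1)*2*cos(pi/113))/(2−(-2*cos(pi/113))) = 113*cos(pi/113)/(cos(pi/113) + 1).
ϑ(G) ≈ 56.4890809.
56 ≤ 113*cos(pi/113)/(cos(pi/113) + 1) ≤ 57: both strict.

113*cos(pi/113)/(cos(pi/113) + 1)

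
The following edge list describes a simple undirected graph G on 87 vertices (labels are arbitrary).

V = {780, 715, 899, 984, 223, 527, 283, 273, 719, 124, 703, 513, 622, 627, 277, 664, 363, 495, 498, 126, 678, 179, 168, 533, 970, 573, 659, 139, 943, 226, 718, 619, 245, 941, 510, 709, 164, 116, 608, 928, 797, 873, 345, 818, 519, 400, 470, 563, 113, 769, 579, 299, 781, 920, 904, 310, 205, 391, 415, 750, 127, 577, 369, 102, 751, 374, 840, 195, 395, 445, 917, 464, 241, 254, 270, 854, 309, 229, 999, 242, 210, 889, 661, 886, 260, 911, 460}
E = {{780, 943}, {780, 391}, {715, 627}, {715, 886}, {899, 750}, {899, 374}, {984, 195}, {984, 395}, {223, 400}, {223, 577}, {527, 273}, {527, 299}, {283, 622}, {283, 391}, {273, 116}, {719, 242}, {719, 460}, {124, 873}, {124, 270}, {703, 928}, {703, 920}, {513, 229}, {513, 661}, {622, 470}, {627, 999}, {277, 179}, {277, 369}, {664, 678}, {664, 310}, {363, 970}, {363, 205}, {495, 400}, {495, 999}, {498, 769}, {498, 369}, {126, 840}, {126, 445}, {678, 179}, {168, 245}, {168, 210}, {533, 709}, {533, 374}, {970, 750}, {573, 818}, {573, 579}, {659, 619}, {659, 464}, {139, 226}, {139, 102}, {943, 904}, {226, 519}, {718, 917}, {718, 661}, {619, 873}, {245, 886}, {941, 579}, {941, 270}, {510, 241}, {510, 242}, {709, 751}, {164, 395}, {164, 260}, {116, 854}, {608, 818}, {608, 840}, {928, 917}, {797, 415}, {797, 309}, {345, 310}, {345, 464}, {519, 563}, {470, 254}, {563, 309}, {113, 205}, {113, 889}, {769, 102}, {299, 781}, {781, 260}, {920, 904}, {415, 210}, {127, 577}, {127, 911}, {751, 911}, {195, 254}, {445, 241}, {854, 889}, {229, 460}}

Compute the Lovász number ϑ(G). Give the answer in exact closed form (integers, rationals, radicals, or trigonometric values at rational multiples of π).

87*cos(pi/87)/(cos(pi/87) + 1)

N(941) = {579, 270}, |N(941)| = 2.
deg(260) = 2; N(260) = {164, 781}.
N(769) = {498, 102}, |N(769)| = 2.
deg(664) = 2; N(664) = {678, 310}.
87-vertex 2-regular graph: the odd cycle C_{87}.
Distinct eigenvalues (to 3 d.p.): [2.0, 1.995, 1.979, 1.953, 1.917, 1.871, 1.815, 1.75, 1.675, 1.592, 1.501, 1.401, 1.295, 1.181, 1.062, 0.937, 0.807, 0.673, 0.535, 0.395, 0.252, 0.108, -0.036, -0.18, -0.324, -0.465, -0.604, -0.74, -0.872, -1.0, -1.122, -1.239, -1.349, -1.452, -1.547, -1.635, -1.714, -1.784, -1.844, -1.895, -1.936, -1.967, -1.988, -1.999].
With N=87: ϑ(G) = 87·(-(-1)*2*cos(pi/87))/(2−(-2*cos(pi/87))) = 87*cos(pi/87)/(cos(pi/87) + 1).
= 43.48582… (decimal).
α=43, χ(Ḡ)=44; ϑ=87*cos(pi/87)/(cos(pi/87) + 1) lies between (both strict).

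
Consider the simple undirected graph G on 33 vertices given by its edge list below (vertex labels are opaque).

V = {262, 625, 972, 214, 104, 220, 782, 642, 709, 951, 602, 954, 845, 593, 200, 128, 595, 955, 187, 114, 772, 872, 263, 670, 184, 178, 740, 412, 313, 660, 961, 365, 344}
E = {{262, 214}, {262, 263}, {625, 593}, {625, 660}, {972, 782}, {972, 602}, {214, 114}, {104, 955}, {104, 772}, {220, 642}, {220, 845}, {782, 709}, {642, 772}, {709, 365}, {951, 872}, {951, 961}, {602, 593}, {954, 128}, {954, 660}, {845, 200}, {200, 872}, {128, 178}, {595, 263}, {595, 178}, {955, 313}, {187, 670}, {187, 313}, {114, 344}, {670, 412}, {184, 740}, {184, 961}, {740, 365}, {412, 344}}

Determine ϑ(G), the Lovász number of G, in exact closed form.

33*cos(pi/33)/(cos(pi/33) + 1)

N(642) = {220, 772}, |N(642)| = 2.
Vertex 263 has 2 neighbors: 262, 595.
deg(660) = 2; N(660) = {625, 954}.
deg(104) = 2; N(104) = {955, 772}.
Every vertex has degree 2 (N=33); this is C_{33}, the 33-cycle.
Distinct eigenvalues (to 5 d.p.): [2.0, 1.96386, 1.85674, 1.68251, 1.44747, 1.16011, 0.83083, 0.47152, 0.09516, -0.28463, -0.65414, -1.0, -1.30972, -1.57211, -1.77767, -1.91899, -1.99094].
ϑ = −N·λ_min/(λ_max−λ_min) = −33·(-2*cos(pi/33))/(2−(-2*cos(pi/33))) = 33*cos(pi/33)/(cos(pi/33) + 1).
= 16.46255859… (decimal).
Lovász sandwich 16 ≤ 33*cos(pi/33)/(cos(pi/33) + 1) ≤ 17: both strict.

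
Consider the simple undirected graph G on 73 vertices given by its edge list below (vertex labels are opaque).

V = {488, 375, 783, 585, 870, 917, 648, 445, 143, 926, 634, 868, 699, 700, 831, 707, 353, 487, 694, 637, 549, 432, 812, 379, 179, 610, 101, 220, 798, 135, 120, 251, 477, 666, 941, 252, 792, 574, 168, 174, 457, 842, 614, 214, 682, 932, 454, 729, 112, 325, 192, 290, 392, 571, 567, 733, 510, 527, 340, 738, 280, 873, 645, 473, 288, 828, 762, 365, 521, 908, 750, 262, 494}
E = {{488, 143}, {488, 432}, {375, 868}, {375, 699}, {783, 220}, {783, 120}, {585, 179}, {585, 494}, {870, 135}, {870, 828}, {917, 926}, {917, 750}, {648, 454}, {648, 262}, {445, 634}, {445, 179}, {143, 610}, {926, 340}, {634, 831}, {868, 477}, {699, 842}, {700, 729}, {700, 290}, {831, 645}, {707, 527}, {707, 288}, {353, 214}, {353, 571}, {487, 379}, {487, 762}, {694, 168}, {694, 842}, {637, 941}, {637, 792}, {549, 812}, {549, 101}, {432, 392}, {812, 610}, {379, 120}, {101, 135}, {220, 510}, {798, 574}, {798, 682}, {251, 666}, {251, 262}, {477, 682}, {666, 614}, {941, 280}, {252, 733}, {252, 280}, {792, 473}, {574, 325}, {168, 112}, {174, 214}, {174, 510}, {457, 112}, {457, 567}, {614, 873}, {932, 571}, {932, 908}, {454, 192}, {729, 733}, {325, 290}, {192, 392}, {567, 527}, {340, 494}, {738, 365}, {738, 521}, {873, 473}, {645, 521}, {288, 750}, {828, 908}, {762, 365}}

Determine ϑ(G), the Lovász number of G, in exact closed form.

73*cos(pi/73)/(cos(pi/73) + 1)

deg(738) = 2; N(738) = {365, 521}.
N(926) = {917, 340}, |N(926)| = 2.
Vertex 445 has 2 neighbors: 634, 179.
deg(868) = 2; N(868) = {375, 477}.
2-regular, N=73; the odd cycle C_{73}.
Distinct eigenvalues (to 5 d.p.): [2.0, 1.9926, 1.97044, 1.9337, 1.88263, 1.81764, 1.73918, 1.64785, 1.54431, 1.42935, 1.3038, 1.1686, 1.02474, 0.8733, 0.7154, 0.55219, 0.3849, 0.21476, 0.04303, -0.12902, -0.30011, -0.46898, -0.63438, -0.79509, -0.9499, -1.09769, -1.23734, -1.36784, -1.48821, -1.59756, -1.69508, -1.78006, -1.85185, -1.90993, -1.95388, -1.98335, -1.99815].
λ_max=2, λ_min=-2*cos(pi/73); ϑ = −73·λ_min/(λ_max−λ_min) = 73*cos(pi/73)/(cos(pi/73) + 1).
Numerically 36.48309477.
Check 36 ≤ 73*cos(pi/73)/(cos(pi/73) + 1) ≤ 37: both strict.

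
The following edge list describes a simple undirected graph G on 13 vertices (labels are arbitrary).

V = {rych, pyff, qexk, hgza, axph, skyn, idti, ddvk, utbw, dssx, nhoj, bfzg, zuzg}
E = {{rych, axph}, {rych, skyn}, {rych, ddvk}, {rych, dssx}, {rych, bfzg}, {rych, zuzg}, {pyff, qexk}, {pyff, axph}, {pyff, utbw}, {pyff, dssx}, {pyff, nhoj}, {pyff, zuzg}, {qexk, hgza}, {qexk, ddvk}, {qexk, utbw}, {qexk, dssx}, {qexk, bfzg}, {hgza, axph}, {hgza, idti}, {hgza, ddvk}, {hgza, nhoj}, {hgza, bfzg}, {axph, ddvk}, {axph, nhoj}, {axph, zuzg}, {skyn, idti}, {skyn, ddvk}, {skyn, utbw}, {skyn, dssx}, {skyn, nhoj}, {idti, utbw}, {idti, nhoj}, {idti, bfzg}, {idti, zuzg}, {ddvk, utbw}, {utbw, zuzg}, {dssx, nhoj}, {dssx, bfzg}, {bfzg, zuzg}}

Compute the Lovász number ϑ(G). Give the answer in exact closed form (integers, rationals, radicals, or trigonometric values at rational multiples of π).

sqrt(13)

N(qexk) = {pyff, hgza, ddvk, utbw, dssx, bfzg}, |N(qexk)| = 6.
Vertex axph has 6 neighbors: rych, pyff, hgza, ddvk, nhoj, zuzg.
Vertex ddvk has 6 neighbors: rych, qexk, hgza, axph, skyn, utbw.
N(hgza) = {qexk, axph, idti, ddvk, nhoj, bfzg}, |N(hgza)| = 6.
Regular of degree 6 on 13 vertices: strongly regular (13,6,2,3).
spec(A) ≈ [6.0, 1.303, -2.303] (distinct, 3 d.p.).
With N=13: ϑ(G) = 13·(-(-sqrt(13)/2 - 1/2))/(6−(-sqrt(13)/2 - 1/2)) = sqrt(13).
Numerically 3.60555128.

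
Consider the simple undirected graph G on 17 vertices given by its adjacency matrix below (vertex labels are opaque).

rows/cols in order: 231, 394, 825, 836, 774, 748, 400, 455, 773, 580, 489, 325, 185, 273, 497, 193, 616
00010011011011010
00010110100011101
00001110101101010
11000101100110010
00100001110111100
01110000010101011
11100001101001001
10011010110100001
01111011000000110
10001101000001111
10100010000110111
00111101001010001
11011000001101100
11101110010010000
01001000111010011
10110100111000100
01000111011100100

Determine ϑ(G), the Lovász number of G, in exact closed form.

sqrt(17)

Vertex 394 has 8 neighbors: 836, 748, 400, 773, 185, 273, 497, 616.
N(273) = {231, 394, 825, 774, 748, 400, 580, 185}, |N(273)| = 8.
Vertex 185 has 8 neighbors: 231, 394, 836, 774, 489, 325, 273, 497.
Vertex 231 has 8 neighbors: 836, 400, 455, 580, 489, 185, 273, 193.
deg(v) = 8 for all v (|V|=17); strongly regular (17,8,3,4).
spec(A) ≈ [8.0, 1.562, -2.562] (distinct, 3 d.p.).
ϑ = −N·λ_min/(λ_max−λ_min) = −17·(-sqrt(17)/2 - 1/2)/(8−(-sqrt(17)/2 - 1/2)) = sqrt(17).
Numerically 4.1231056.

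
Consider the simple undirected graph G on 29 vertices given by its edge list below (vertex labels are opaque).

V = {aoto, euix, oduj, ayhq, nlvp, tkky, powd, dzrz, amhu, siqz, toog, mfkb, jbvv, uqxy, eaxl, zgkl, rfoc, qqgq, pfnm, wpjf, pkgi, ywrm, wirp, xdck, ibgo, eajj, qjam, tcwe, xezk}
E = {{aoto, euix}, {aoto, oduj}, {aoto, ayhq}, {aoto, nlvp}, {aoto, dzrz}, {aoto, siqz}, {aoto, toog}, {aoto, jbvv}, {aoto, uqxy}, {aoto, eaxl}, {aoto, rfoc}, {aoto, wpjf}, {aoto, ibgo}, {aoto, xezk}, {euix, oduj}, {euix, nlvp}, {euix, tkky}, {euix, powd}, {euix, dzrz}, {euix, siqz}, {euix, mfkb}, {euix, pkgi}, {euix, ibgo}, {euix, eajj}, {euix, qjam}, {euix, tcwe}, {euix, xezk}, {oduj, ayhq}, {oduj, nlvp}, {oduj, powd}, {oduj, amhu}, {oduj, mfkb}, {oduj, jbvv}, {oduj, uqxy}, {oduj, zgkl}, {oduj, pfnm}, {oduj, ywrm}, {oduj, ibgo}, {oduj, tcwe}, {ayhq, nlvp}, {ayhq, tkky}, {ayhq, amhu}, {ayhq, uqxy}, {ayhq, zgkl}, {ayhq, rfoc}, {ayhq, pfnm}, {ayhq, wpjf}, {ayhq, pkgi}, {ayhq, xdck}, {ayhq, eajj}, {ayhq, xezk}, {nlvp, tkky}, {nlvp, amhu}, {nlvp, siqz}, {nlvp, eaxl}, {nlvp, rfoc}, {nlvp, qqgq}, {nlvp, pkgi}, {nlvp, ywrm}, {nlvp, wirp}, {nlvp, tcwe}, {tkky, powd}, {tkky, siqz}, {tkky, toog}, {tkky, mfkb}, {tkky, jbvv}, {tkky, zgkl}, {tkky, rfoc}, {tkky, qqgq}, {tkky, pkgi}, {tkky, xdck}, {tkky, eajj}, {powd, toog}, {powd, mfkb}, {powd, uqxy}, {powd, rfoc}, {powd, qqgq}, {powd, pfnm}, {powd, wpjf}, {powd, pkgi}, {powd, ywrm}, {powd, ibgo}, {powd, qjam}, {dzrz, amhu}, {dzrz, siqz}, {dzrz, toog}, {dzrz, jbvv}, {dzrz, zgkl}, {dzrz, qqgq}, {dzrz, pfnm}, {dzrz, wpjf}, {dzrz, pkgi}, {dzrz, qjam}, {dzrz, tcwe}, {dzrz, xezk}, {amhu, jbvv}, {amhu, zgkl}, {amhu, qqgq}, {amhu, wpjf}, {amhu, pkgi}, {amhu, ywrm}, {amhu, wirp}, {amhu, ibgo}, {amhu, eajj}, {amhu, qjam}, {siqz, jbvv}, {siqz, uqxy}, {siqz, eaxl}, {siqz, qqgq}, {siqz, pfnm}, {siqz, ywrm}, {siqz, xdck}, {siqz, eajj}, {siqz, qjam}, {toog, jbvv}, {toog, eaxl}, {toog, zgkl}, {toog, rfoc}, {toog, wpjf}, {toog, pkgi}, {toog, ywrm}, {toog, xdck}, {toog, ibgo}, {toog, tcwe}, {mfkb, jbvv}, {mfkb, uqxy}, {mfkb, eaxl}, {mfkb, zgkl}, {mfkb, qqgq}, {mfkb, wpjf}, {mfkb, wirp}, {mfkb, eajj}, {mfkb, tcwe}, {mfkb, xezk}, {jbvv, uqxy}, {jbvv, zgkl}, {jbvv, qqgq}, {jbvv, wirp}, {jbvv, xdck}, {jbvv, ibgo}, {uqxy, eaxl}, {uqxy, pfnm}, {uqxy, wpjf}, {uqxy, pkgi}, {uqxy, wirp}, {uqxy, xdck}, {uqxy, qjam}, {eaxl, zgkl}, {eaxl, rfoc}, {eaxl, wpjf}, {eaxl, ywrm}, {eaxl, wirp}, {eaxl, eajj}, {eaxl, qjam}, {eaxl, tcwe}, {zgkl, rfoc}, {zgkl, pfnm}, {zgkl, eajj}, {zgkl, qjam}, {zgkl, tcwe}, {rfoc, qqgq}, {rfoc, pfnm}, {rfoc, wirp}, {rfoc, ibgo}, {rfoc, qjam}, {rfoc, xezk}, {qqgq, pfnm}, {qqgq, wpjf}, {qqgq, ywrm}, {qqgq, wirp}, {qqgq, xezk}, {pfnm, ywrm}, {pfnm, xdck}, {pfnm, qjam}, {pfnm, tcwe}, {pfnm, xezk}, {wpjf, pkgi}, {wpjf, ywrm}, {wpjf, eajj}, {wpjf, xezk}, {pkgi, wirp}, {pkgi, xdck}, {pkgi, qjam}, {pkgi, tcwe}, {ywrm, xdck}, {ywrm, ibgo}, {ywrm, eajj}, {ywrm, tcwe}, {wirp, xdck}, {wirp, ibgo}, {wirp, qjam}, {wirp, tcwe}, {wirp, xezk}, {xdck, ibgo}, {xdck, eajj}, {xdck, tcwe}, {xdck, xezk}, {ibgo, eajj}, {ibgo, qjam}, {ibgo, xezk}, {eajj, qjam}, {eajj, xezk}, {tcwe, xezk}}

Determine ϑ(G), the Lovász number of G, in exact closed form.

Vertex amhu has 14 neighbors: oduj, ayhq, nlvp, dzrz, jbvv, zgkl, qqgq, wpjf, pkgi, ywrm, wirp, ibgo, eajj, qjam.
N(wirp) = {nlvp, amhu, mfkb, jbvv, uqxy, eaxl, rfoc, qqgq, pkgi, xdck, ibgo, qjam, tcwe, xezk}, |N(wirp)| = 14.
N(powd) = {euix, oduj, tkky, toog, mfkb, uqxy, rfoc, qqgq, pfnm, wpjf, pkgi, ywrm, ibgo, qjam}, |N(powd)| = 14.
deg(qjam) = 14; N(qjam) = {euix, powd, dzrz, amhu, siqz, uqxy, eaxl, zgkl, rfoc, pfnm, pkgi, wirp, ibgo, eajj}.
29-vertex 14-regular graph: Paley(29): SR with (k,λ,μ)=(14,6,7).
spec(A) ≈ [14.0, 2.193, -3.193] (distinct, 3 d.p.).
Lovász: ϑ = −29(-sqrt(29)/2 - 1/2)/(14+-(-sqrt(29)/2 - 1/2)) = sqrt(29).
ϑ(G) ≈ 5.3851648.

sqrt(29)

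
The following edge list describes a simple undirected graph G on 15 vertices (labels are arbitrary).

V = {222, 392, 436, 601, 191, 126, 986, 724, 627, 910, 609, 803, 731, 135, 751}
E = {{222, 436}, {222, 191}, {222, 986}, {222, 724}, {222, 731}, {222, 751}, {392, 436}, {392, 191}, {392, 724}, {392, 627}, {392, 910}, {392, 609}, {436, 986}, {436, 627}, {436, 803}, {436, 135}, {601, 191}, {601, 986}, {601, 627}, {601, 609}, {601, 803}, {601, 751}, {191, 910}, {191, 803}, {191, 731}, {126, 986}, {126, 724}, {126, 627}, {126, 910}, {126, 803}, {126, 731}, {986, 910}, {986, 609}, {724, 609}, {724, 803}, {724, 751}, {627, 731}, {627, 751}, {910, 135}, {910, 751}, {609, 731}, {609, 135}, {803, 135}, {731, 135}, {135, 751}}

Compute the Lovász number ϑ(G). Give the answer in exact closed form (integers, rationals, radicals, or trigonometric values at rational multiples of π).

deg(609) = 6; N(609) = {392, 601, 986, 724, 731, 135}.
deg(135) = 6; N(135) = {436, 910, 609, 803, 731, 751}.
N(436) = {222, 392, 986, 627, 803, 135}, |N(436)| = 6.
N(910) = {392, 191, 126, 986, 135, 751}, |N(910)| = 6.
Regular of degree 6 on 15 vertices: this is K(6,2), the Kneser graph.
A has 3 distinct eigenvalues ≈ [6.0, 1.0, -3.0].
With N=15: ϑ(G) = 15·(-1*(-3))/(6−(-3)) = 5.
= 5.00000000… (decimal).

5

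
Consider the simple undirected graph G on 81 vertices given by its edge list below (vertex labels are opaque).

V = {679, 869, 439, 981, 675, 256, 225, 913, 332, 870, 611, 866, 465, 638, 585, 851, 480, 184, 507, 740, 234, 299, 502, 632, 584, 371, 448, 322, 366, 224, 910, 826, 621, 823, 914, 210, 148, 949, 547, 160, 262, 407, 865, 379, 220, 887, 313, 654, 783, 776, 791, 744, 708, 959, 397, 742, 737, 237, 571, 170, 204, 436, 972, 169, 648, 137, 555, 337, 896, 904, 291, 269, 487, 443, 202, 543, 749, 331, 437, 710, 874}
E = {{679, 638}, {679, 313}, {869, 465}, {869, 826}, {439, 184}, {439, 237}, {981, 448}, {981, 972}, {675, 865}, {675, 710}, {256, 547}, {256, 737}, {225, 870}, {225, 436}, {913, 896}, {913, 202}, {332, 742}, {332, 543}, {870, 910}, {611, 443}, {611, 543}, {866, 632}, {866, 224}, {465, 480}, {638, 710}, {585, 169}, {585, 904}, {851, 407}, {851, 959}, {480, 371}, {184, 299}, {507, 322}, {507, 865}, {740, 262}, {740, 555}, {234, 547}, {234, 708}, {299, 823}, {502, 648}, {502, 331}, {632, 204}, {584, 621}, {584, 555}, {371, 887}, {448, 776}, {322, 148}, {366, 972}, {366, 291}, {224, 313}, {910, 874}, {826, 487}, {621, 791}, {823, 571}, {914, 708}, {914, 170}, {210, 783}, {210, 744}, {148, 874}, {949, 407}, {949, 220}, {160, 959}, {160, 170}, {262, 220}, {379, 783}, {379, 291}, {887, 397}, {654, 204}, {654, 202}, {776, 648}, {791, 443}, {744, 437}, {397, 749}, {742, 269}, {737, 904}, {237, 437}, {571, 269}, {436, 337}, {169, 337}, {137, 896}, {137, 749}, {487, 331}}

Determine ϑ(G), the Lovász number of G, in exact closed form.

81*cos(pi/81)/(cos(pi/81) + 1)

N(913) = {896, 202}, |N(913)| = 2.
N(874) = {910, 148}, |N(874)| = 2.
N(638) = {679, 710}, |N(638)| = 2.
N(740) = {262, 555}, |N(740)| = 2.
G on 81 vertices is 2-regular; a single 81-cycle (edge-transitive).
The 41 distinct eigenvalues: [2.0, 1.99399, 1.97598, 1.94609, 1.9045, 1.85145, 1.78727, 1.71233, 1.6271, 1.53209, 1.42786, 1.31504, 1.19432, 1.06641, 0.93209, 0.79216, 0.64747, 0.49888, 0.3473, 0.19362, 0.03878, -0.11629, -0.27066, -0.42341, -0.57361, -0.72036, -0.86277, -1.0, -1.13121, -1.25562, -1.37248, -1.48109, -1.58079, -1.67098, -1.75112, -1.82073, -1.87939, -1.92674, -1.96251, -1.98648, -1.9985].
ϑ = −N·λ_min/(λ_max−λ_min) = −81·(-2*cos(pi/81))/(2−(-2*cos(pi/81))) = 81*cos(pi/81)/(cos(pi/81) + 1).
= 40.48477… (decimal).
Check 40 ≤ 81*cos(pi/81)/(cos(pi/81) + 1) ≤ 41: both strict.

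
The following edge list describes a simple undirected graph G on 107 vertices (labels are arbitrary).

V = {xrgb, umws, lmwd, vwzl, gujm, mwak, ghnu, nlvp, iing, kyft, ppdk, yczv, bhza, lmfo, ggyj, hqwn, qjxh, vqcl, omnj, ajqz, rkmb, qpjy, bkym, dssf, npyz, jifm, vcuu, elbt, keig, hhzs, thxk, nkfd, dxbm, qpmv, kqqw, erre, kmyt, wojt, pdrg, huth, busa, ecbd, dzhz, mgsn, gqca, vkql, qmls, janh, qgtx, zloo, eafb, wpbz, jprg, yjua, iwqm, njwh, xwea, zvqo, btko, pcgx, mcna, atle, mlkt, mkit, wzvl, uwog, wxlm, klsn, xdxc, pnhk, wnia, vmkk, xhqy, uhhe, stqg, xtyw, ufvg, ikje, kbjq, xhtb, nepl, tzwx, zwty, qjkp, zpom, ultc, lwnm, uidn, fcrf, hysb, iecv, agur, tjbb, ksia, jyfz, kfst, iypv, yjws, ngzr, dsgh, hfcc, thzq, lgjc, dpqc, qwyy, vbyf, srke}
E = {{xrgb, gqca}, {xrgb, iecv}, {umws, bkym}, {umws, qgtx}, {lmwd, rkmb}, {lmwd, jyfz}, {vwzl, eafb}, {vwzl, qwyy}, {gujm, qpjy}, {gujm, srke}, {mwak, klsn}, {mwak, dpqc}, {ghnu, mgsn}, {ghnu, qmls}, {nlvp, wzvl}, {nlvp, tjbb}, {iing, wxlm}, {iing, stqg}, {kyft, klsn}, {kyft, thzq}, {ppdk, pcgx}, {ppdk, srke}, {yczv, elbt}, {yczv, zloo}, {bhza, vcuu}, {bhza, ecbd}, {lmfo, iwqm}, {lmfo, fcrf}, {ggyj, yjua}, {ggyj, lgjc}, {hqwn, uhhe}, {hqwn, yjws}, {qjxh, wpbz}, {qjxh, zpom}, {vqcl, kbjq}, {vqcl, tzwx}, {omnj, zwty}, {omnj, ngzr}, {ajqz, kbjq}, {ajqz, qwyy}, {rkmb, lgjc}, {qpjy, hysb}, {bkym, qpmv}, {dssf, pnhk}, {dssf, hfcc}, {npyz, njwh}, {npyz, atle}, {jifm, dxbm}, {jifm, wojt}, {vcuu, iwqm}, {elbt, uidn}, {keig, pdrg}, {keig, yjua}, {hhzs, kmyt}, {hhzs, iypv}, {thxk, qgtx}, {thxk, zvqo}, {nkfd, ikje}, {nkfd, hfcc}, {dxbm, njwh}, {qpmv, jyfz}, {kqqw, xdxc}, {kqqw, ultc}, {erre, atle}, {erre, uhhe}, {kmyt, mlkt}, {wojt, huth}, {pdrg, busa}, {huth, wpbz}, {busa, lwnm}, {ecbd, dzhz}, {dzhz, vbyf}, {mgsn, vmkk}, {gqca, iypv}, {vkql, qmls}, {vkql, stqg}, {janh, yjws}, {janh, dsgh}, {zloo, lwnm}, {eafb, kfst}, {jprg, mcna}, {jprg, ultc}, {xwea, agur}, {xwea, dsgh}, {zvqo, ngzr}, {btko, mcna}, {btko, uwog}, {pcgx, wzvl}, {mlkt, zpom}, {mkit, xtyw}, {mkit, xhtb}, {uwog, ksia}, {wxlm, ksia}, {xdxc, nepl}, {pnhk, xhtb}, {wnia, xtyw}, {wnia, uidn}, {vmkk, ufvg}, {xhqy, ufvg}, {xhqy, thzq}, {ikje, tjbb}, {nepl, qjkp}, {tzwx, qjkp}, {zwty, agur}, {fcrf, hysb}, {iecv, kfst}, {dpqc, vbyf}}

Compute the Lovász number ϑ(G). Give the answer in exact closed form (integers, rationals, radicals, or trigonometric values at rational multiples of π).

deg(vcuu) = 2; N(vcuu) = {bhza, iwqm}.
N(fcrf) = {lmfo, hysb}, |N(fcrf)| = 2.
Vertex thxk has 2 neighbors: qgtx, zvqo.
N(srke) = {gujm, ppdk}, |N(srke)| = 2.
deg(v) = 2 for all v (|V|=107); connected 2-regular on 107 ⇒ C_{107}.
Distinct eigenvalues (to 6 d.p.): [2.0, 1.996553, 1.986223, 1.969046, 1.945082, 1.914413, 1.877144, 1.833404, 1.783344, 1.727137, 1.664975, 1.597075, 1.523668, 1.44501, 1.36137, 1.273037, 1.180316, 1.083526, 0.983001, 0.879087, 0.772143, 0.662537, 0.550647, 0.43686, 0.321566, 0.205163, 0.088054, -0.02936, -0.146672, -0.263478, -0.379376, -0.493966, -0.606854, -0.717649, -0.825971, -0.931446, -1.033709, -1.132409, -1.227206, -1.317772, -1.403795, -1.484979, -1.561044, -1.631728, -1.696787, -1.755997, -1.809154, -1.856074, -1.896596, -1.930579, -1.957908, -1.978487, -1.992247, -1.999138].
With N=107: ϑ(G) = 107·(-(-1)*2*cos(pi/107))/(2−(-2*cos(pi/107))) = 107*cos(pi/107)/(cos(pi/107) + 1).
≈ 53.4884684 (to 7 d.p.).
Check 53 ≤ 107*cos(pi/107)/(cos(pi/107) + 1) ≤ 54: both strict.

107*cos(pi/107)/(cos(pi/107) + 1)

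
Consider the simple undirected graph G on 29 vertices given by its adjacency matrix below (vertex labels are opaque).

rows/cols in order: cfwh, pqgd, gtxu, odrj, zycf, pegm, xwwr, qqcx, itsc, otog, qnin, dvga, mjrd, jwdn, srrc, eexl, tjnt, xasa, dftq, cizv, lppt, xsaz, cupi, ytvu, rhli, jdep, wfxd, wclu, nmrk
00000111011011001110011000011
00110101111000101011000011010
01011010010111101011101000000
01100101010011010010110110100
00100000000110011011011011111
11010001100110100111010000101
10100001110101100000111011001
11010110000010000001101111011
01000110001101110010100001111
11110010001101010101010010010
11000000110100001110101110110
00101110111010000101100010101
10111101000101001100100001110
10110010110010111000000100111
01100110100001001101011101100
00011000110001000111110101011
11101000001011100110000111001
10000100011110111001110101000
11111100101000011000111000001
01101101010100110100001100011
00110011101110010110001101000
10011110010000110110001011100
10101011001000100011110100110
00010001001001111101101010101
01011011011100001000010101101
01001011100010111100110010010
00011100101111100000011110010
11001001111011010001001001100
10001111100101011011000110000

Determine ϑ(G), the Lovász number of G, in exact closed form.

sqrt(29)

deg(otog) = 14; N(otog) = {cfwh, pqgd, gtxu, odrj, xwwr, qnin, dvga, jwdn, eexl, xasa, cizv, xsaz, rhli, wclu}.
Vertex odrj has 14 neighbors: pqgd, gtxu, pegm, qqcx, otog, mjrd, jwdn, eexl, dftq, lppt, xsaz, ytvu, rhli, wfxd.
N(rhli) = {pqgd, odrj, zycf, xwwr, qqcx, otog, qnin, dvga, tjnt, xsaz, ytvu, jdep, wfxd, nmrk}, |N(rhli)| = 14.
deg(lppt) = 14; N(lppt) = {gtxu, odrj, xwwr, qqcx, itsc, qnin, dvga, mjrd, eexl, xasa, dftq, cupi, ytvu, jdep}.
Regular of degree 14 on 29 vertices: Paley(29): SR with (k,λ,μ)=(14,6,7).
A has 3 distinct eigenvalues ≈ [14.0, 2.192582, -3.192582].
Lovász: ϑ = −29(-sqrt(29)/2 - 1/2)/(14+-(-sqrt(29)/2 - 1/2)) = sqrt(29).
Numerically 5.38516.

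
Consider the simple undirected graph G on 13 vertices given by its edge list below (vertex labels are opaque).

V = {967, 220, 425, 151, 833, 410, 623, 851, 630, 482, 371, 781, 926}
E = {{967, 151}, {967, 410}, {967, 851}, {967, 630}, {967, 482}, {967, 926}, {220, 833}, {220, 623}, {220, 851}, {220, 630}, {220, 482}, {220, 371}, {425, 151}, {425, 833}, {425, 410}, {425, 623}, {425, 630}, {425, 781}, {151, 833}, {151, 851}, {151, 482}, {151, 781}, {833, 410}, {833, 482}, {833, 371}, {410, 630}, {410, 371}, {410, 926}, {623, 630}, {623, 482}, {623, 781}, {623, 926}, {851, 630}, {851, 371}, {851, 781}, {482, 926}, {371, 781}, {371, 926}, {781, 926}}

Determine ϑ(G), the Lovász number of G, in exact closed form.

sqrt(13)

N(630) = {967, 220, 425, 410, 623, 851}, |N(630)| = 6.
Vertex 151 has 6 neighbors: 967, 425, 833, 851, 482, 781.
Vertex 967 has 6 neighbors: 151, 410, 851, 630, 482, 926.
N(410) = {967, 425, 833, 630, 371, 926}, |N(410)| = 6.
deg(v) = 6 for all v (|V|=13); SR(13,6,2,3) — a Paley graph.
Distinct eigenvalues (to 3 d.p.): [6.0, 1.303, -2.303].
Lovász: ϑ = −13(-sqrt(13)/2 - 1/2)/(6+-(-sqrt(13)/2 - 1/2)) = sqrt(13).
Numerically 3.60555128.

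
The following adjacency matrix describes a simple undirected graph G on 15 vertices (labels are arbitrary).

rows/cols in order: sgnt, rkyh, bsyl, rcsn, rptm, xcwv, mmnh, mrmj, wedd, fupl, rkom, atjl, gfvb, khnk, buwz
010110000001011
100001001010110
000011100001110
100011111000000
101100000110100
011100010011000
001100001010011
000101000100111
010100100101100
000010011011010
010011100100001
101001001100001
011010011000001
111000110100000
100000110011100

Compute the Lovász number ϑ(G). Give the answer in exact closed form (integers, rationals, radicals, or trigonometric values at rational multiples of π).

N(rkyh) = {sgnt, xcwv, wedd, rkom, gfvb, khnk}, |N(rkyh)| = 6.
Vertex mrmj has 6 neighbors: rcsn, xcwv, fupl, gfvb, khnk, buwz.
deg(rcsn) = 6; N(rcsn) = {sgnt, rptm, xcwv, mmnh, mrmj, wedd}.
deg(gfvb) = 6; N(gfvb) = {rkyh, bsyl, rptm, mrmj, wedd, buwz}.
deg(v) = 6 for all v (|V|=15); this is K(6,2), the Kneser graph.
A has 3 distinct eigenvalues ≈ [6.0, 1.0, -3.0].
Lovász (edge-transitive): ϑ = −15·(-3)/((6)−(-3)) = 5.
Numerically 5.0000000.

5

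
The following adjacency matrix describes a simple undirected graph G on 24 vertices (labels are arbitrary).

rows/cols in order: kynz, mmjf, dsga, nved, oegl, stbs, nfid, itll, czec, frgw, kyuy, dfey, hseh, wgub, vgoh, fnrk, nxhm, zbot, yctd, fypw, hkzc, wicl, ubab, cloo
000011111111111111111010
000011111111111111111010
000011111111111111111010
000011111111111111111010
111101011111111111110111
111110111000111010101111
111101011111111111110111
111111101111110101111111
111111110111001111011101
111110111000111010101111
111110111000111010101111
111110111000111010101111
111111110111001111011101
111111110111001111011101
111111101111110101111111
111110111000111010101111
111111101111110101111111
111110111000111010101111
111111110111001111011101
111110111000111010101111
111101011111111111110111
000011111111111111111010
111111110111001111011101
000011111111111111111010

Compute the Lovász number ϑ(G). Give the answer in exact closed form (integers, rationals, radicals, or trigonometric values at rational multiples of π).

deg(yctd) = 19; N(yctd) = {kynz, mmjf, dsga, nved, oegl, stbs, nfid, itll, frgw, kyuy, dfey, vgoh, fnrk, nxhm, zbot, fypw, hkzc, wicl, cloo}.
deg(ubab) = 19; N(ubab) = {kynz, mmjf, dsga, nved, oegl, stbs, nfid, itll, frgw, kyuy, dfey, vgoh, fnrk, nxhm, zbot, fypw, hkzc, wicl, cloo}.
N(kynz) = {oegl, stbs, nfid, itll, czec, frgw, kyuy, dfey, hseh, wgub, vgoh, fnrk, nxhm, zbot, yctd, fypw, hkzc, ubab}, |N(kynz)| = 18.
N(dsga) = {oegl, stbs, nfid, itll, czec, frgw, kyuy, dfey, hseh, wgub, vgoh, fnrk, nxhm, zbot, yctd, fypw, hkzc, ubab}, |N(dsga)| = 18.
Complete multipartite on [7, 6, 5, 3, 3]: sandwich collapses at ϑ=7.
ϑ(G) ≈ 7.00000.
Sandwich: α(G)=7 ≤ ϑ(G)=7 ≤ χ(Ḡ)=7 (collapsed).

7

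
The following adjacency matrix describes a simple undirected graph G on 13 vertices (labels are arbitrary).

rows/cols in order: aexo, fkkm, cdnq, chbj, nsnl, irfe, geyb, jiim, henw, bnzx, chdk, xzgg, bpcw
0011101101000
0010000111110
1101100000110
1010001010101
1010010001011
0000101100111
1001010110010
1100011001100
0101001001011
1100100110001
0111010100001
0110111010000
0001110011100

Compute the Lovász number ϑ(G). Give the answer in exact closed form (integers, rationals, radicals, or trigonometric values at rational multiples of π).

deg(bnzx) = 6; N(bnzx) = {aexo, fkkm, nsnl, jiim, henw, bpcw}.
Vertex chdk has 6 neighbors: fkkm, cdnq, chbj, irfe, jiim, bpcw.
N(xzgg) = {fkkm, cdnq, nsnl, irfe, geyb, henw}, |N(xzgg)| = 6.
N(bpcw) = {chbj, nsnl, irfe, henw, bnzx, chdk}, |N(bpcw)| = 6.
Every vertex has degree 6 (N=13); strongly regular (13,6,2,3).
The 3 distinct eigenvalues: [6.0, 1.303, -2.303].
Lovász (edge-transitive): ϑ = −13·(-sqrt(13)/2 - 1/2)/((6)−(-sqrt(13)/2 - 1/2)) = sqrt(13).
= 3.6055513… (decimal).

sqrt(13)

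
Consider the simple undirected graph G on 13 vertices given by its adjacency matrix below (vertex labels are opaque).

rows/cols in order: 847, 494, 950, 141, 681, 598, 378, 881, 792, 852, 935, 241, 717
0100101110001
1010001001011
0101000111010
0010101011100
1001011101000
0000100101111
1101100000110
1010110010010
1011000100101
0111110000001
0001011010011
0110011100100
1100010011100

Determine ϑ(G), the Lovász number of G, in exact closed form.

Vertex 847 has 6 neighbors: 494, 681, 378, 881, 792, 717.
deg(717) = 6; N(717) = {847, 494, 598, 792, 852, 935}.
deg(950) = 6; N(950) = {494, 141, 881, 792, 852, 241}.
N(681) = {847, 141, 598, 378, 881, 852}, |N(681)| = 6.
Regular of degree 6 on 13 vertices: strongly regular (13,6,2,3).
Distinct eigenvalues (to 4 d.p.): [6.0, 1.3028, -2.3028].
Lovász: ϑ = −13(-sqrt(13)/2 - 1/2)/(6+-(-sqrt(13)/2 - 1/2)) = sqrt(13).
≈ 3.60555128 (to 8 d.p.).

sqrt(13)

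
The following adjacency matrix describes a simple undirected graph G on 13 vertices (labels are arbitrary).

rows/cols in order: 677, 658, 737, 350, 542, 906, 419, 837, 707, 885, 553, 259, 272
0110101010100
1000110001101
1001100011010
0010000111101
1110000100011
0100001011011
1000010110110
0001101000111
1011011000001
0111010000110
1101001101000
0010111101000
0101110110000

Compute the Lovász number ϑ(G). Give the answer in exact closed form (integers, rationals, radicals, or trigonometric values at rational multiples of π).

sqrt(13)

Vertex 658 has 6 neighbors: 677, 542, 906, 885, 553, 272.
N(906) = {658, 419, 707, 885, 259, 272}, |N(906)| = 6.
N(542) = {677, 658, 737, 837, 259, 272}, |N(542)| = 6.
N(677) = {658, 737, 542, 419, 707, 553}, |N(677)| = 6.
13-vertex 6-regular graph: Paley(13): SR with (k,λ,μ)=(6,2,3).
Distinct eigenvalues (to 3 d.p.): [6.0, 1.303, -2.303].
ϑ = −N·λ_min/(λ_max−λ_min) = −13·(-sqrt(13)/2 - 1/2)/(6−(-sqrt(13)/2 - 1/2)) = sqrt(13).
= 3.605551… (decimal).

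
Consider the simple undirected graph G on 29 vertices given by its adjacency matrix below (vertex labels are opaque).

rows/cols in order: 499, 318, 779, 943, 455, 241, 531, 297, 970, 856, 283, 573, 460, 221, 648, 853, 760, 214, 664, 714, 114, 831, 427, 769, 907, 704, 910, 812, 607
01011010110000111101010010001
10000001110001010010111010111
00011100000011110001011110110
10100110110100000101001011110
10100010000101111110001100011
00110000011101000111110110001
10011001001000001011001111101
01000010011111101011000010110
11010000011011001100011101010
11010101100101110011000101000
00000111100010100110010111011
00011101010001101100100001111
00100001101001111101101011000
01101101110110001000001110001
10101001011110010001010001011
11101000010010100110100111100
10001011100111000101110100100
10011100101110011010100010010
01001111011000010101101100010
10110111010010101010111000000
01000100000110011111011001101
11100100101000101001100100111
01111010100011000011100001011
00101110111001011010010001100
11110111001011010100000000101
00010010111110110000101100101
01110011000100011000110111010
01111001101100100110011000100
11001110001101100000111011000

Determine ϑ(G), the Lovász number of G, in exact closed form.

deg(704) = 14; N(704) = {943, 531, 970, 856, 283, 573, 460, 648, 853, 114, 427, 769, 910, 607}.
N(455) = {499, 779, 531, 573, 221, 648, 853, 760, 214, 664, 427, 769, 812, 607}, |N(455)| = 14.
Vertex 607 has 14 neighbors: 499, 318, 455, 241, 531, 283, 573, 221, 648, 114, 831, 427, 907, 704.
deg(499) = 14; N(499) = {318, 943, 455, 531, 970, 856, 648, 853, 760, 214, 714, 831, 907, 607}.
29-vertex 14-regular graph: Paley(29): SR with (k,λ,μ)=(14,6,7).
Distinct eigenvalues (to 3 d.p.): [14.0, 2.193, -3.193].
λ_max=14, λ_min=-sqrt(29)/2 - 1/2; ϑ = −29·λ_min/(λ_max−λ_min) = sqrt(29).
Numerically 5.38516.

sqrt(29)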